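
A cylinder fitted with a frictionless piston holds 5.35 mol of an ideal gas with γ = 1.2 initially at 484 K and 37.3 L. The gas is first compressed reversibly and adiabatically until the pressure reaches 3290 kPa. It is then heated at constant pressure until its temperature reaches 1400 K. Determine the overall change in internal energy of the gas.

204000 J

P₁ = nRT₁/V₁ = 5.35×8.314×484/37.3 = 577 kPa.
Step 1 — Adiabatic: T₂/T₁ = (P₂/P₁)^((γ−1)/γ) ⇒ T₂ = 484×(5.70)^0.167 = 647 K; V₂ = 8.75 L.
ΔU = nCvΔT = 5.35×41.6×(647−484) = 36200 J.
Q = 0 for an adiabatic process, so W = −ΔU = -36200 J.
State after step 1: P = 3290 kPa, V = 8.75 L, T = 647 K.
Step 2 — Isobaric: P stays 3290 kPa; V/T = const ⇒ T₂ = 1400 K, V₂ = 18.9 L.
W = PΔV = 3290×(18.9−8.75) kPa·L = 33500 J.
ΔU = nCvΔT = 5.35×41.6×(1400−647) = 167000 J.
Q = ΔU + W = nCpΔT = 201000 J.
Net over both steps: W = -2730 J, Q = 201000 J, ΔU = 204000 J.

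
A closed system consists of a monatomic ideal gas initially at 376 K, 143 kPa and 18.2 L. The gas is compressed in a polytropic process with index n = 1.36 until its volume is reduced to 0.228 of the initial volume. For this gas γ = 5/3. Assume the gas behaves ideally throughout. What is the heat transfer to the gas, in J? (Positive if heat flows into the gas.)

-2340 J

n = P₁V₁/(RT₁) = 143×18.2/(8.314×376) = 0.833 mol.
Polytropic n=1.36: T₂ = T₁(V₁/V₂)^(n−1) = 376×(4.39)^0.36 = 640 K; P₂ = P₁(V₁/V₂)^n = 1070 kPa.
W = (P₁V₁−P₂V₂)/(n−1) = (143×18.2−1070×4.15)/0.36 = -5080 J.
ΔU = nCvΔT = 0.833×12.5×(640−376) = 2740 J.
Q = ΔU + W = -2340 J.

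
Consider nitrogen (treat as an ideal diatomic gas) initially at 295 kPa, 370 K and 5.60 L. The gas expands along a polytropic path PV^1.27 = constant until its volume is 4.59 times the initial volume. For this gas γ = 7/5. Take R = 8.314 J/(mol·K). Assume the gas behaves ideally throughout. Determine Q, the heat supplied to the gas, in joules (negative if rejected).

n = P₁V₁/(RT₁) = 295×5.60/(8.314×370) = 0.537 mol.
Polytropic n=1.27: T₂ = T₁(V₁/V₂)^(n−1) = 370×(0.218)^0.27 = 245 K; P₂ = P₁(V₁/V₂)^n = 42.6 kPa.
W = (P₁V₁−P₂V₂)/(n−1) = (295×5.60−42.6×25.7)/0.27 = 2060 J.
ΔU = nCvΔT = 0.537×20.8×(245−370) = -1390 J.
Q = ΔU + W = 671 J.

671 J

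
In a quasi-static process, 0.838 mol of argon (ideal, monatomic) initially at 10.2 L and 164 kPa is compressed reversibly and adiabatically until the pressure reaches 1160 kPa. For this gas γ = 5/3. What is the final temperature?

525 K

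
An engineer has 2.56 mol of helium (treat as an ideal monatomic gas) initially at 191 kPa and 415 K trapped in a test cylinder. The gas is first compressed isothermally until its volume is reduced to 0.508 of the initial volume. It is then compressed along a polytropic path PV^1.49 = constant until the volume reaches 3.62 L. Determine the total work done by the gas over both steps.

V₁ = nRT₁/P₁ = 2.56×8.314×415/191 = 46.2 L.
Step 1 — Isothermal: T stays 415 K; PV = const ⇒ V₂ = 23.5 L, P₂ = 376 kPa.
ΔU = 0 (ideal gas, T constant).
W = nRT ln(V₂/V₁) = 2.56×8.314×415×ln(0.508) = -5980 J.
Q = ΔU + W = -5980 J.
State after step 1: P = 376 kPa, V = 23.5 L, T = 415 K.
Step 2 — Polytropic n=1.49: T₂ = T₁(V₁/V₂)^(n−1) = 415×(6.49)^0.49 = 1040 K; P₂ = P₁(V₁/V₂)^n = 6100 kPa.
W = (P₁V₁−P₂V₂)/(n−1) = (376×23.5−6100×3.62)/0.49 = -27000 J.
ΔU = nCvΔT = 2.56×12.5×(1040−415) = 19900 J.
Q = ΔU + W = -7170 J.
Net over both steps: W = -33000 J, Q = -13100 J, ΔU = 19900 J.

-33000 J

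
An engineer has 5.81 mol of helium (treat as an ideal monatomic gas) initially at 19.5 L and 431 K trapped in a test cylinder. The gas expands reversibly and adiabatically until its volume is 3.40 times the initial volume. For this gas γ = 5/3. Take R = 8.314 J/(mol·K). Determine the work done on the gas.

P₁ = nRT₁/V₁ = 5.81×8.314×431/19.5 = 1070 kPa.
Adiabatic: TV^(γ−1) = const ⇒ T₂ = 431×(0.294)^0.667 = 191 K; PV^γ = const ⇒ P₂ = 139 kPa.
ΔU = nCvΔT = 5.81×12.5×(191−431) = -17400 J.
Q = 0 for an adiabatic process, so W = −ΔU = 17400 J.
Work done on the gas = −W_by = -17400 J.

-17400 J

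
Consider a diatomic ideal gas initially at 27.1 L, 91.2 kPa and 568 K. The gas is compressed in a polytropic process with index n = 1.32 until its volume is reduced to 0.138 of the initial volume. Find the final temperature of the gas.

Polytropic n=1.32: T₂ = T₁(V₁/V₂)^(n−1) = 568×(7.25)^0.32 = 1070 K; P₂ = P₁(V₁/V₂)^n = 1250 kPa.

1070 K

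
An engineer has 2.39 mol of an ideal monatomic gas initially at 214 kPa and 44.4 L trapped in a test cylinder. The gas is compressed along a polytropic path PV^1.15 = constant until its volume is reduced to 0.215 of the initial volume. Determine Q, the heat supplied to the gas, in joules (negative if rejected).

T₁ = P₁V₁/(nR) = 214×44.4/(2.39×8.314) = 478 K.
Polytropic n=1.15: T₂ = T₁(V₁/V₂)^(n−1) = 478×(4.65)^0.15 = 602 K; P₂ = P₁(V₁/V₂)^n = 1250 kPa.
W = (P₁V₁−P₂V₂)/(n−1) = (214×44.4−1250×9.55)/0.15 = -16400 J.
ΔU = nCvΔT = 2.39×12.5×(602−478) = 3700 J.
Q = ΔU + W = -12700 J.

-12700 J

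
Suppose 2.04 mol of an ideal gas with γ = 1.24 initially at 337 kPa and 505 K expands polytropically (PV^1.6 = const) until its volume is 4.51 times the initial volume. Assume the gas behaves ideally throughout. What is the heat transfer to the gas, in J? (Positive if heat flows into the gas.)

V₁ = nRT₁/P₁ = 2.04×8.314×505/337 = 25.4 L.
Polytropic n=1.6: T₂ = T₁(V₁/V₂)^(n−1) = 505×(0.222)^0.60 = 205 K; P₂ = P₁(V₁/V₂)^n = 30.3 kPa.
W = (P₁V₁−P₂V₂)/(n−1) = (337×25.4−30.3×115)/0.60 = 8490 J.
ΔU = nCvΔT = 2.04×34.6×(205−505) = -21200 J.
Q = ΔU + W = -12700 J.

-12700 J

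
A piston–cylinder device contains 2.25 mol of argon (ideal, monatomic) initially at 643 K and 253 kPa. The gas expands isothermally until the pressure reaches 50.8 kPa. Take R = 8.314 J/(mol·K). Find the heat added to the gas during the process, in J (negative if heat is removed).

19300 J

V₁ = nRT₁/P₁ = 2.25×8.314×643/253 = 47.5 L.
Isothermal: T stays 643 K; PV = const ⇒ V₂ = 237 L, P₂ = 50.8 kPa.
ΔU = 0 (ideal gas, T constant).
W = nRT ln(V₂/V₁) = 2.25×8.314×643×ln(4.98) = 19300 J.
Q = ΔU + W = 19300 J.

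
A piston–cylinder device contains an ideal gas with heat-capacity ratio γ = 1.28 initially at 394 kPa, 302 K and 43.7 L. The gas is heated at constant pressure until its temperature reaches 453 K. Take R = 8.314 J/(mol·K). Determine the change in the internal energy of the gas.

30700 J

n = P₁V₁/(RT₁) = 394×43.7/(8.314×302) = 6.86 mol.
Isobaric: P stays 394 kPa; V/T = const ⇒ T₂ = 453 K, V₂ = 65.6 L.
For an ideal gas ΔU = nCvΔT with Cv = R/(γ−1) = 29.7 J/(mol·K).
ΔU = 6.86×29.7×(453−302) = 30700 J.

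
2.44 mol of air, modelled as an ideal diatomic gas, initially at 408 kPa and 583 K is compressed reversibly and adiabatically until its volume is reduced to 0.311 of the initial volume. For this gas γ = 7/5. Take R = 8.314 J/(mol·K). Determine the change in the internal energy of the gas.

17600 J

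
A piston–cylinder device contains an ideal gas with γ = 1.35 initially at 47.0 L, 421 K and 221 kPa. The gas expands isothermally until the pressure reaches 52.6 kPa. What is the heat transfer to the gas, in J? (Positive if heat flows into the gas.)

14900 J

n = P₁V₁/(RT₁) = 221×47.0/(8.314×421) = 2.97 mol.
Isothermal: T stays 421 K; PV = const ⇒ V₂ = 197 L, P₂ = 52.6 kPa.
ΔU = 0 (ideal gas, T constant).
W = nRT ln(V₂/V₁) = 2.97×8.314×421×ln(4.20) = 14900 J.
Q = ΔU + W = 14900 J.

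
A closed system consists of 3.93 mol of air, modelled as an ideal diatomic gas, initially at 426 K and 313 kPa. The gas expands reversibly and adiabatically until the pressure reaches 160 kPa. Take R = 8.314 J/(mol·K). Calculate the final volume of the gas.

71.8 L

V₁ = nRT₁/P₁ = 3.93×8.314×426/313 = 44.5 L.
Adiabatic: T₂/T₁ = (P₂/P₁)^((γ−1)/γ) ⇒ T₂ = 426×(0.511)^0.286 = 352 K; V₂ = 71.8 L.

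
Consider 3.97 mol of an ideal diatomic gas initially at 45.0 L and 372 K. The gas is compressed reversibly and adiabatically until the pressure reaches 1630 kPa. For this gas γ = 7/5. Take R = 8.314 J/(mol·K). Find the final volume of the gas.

12.6 L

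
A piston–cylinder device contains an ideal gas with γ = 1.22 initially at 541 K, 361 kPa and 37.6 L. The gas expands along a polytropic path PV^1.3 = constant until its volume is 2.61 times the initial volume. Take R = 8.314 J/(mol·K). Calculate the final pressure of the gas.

104 kPa

Polytropic n=1.3: T₂ = T₁(V₁/V₂)^(n−1) = 541×(0.383)^0.30 = 406 K; P₂ = P₁(V₁/V₂)^n = 104 kPa.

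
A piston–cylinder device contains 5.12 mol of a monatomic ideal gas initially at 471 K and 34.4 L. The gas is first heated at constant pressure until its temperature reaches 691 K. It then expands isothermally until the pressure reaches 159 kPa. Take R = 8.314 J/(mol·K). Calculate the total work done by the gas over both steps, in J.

47600 J

P₁ = nRT₁/V₁ = 5.12×8.314×471/34.4 = 583 kPa.
Step 1 — Isobaric: P stays 583 kPa; V/T = const ⇒ T₂ = 691 K, V₂ = 50.5 L.
W = PΔV = 583×(50.5−34.4) kPa·L = 9360 J.
ΔU = nCvΔT = 5.12×12.5×(691−471) = 14000 J.
Q = ΔU + W = nCpΔT = 23400 J.
State after step 1: P = 583 kPa, V = 50.5 L, T = 691 K.
Step 2 — Isothermal: T stays 691 K; PV = const ⇒ V₂ = 185 L, P₂ = 159 kPa.
ΔU = 0 (ideal gas, T constant).
W = nRT ln(V₂/V₁) = 5.12×8.314×691×ln(3.67) = 38200 J.
Q = ΔU + W = 38200 J.
Net over both steps: W = 47600 J, Q = 61600 J, ΔU = 14000 J.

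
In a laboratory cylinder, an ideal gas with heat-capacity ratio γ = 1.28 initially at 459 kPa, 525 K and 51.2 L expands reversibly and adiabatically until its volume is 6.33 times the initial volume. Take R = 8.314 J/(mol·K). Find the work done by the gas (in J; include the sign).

n = P₁V₁/(RT₁) = 459×51.2/(8.314×525) = 5.38 mol.
Adiabatic: TV^(γ−1) = const ⇒ T₂ = 525×(0.158)^0.280 = 313 K; PV^γ = const ⇒ P₂ = 43.3 kPa.
ΔU = nCvΔT = 5.38×29.7×(313−525) = -33900 J.
Q = 0 for an adiabatic process, so W = −ΔU = 33900 J.

33900 J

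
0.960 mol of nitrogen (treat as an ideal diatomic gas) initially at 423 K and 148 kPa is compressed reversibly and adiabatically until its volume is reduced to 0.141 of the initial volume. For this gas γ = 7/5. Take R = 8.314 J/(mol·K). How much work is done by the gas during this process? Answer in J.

V₁ = nRT₁/P₁ = 0.960×8.314×423/148 = 22.8 L.
Adiabatic: TV^(γ−1) = const ⇒ T₂ = 423×(7.09)^0.400 = 926 K; PV^γ = const ⇒ P₂ = 2300 kPa.
ΔU = nCvΔT = 0.960×20.8×(926−423) = 10000 J.
Q = 0 for an adiabatic process, so W = −ΔU = -10000 J.

-10000 J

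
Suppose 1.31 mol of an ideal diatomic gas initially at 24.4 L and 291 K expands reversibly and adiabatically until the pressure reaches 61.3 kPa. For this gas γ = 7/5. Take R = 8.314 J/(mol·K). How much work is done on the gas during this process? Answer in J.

P₁ = nRT₁/V₁ = 1.31×8.314×291/24.4 = 130 kPa.
Adiabatic: T₂/T₁ = (P₂/P₁)^((γ−1)/γ) ⇒ T₂ = 291×(0.472)^0.286 = 235 K; V₂ = 41.7 L.
ΔU = nCvΔT = 1.31×20.8×(235−291) = -1530 J.
Q = 0 for an adiabatic process, so W = −ΔU = 1530 J.
Work done on the gas = −W_by = -1530 J.

-1530 J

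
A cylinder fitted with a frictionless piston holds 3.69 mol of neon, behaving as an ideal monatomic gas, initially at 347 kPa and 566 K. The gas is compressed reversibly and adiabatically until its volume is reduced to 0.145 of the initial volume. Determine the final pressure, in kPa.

V₁ = nRT₁/P₁ = 3.69×8.314×566/347 = 50.0 L.
Adiabatic: TV^(γ−1) = const ⇒ T₂ = 566×(6.90)^0.667 = 2050 K; PV^γ = const ⇒ P₂ = 8670 kPa.

8670 kPa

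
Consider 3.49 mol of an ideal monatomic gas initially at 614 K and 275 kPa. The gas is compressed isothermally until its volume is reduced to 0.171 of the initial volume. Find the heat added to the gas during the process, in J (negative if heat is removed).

V₁ = nRT₁/P₁ = 3.49×8.314×614/275 = 64.8 L.
Isothermal: T stays 614 K; PV = const ⇒ V₂ = 11.1 L, P₂ = 1610 kPa.
ΔU = 0 (ideal gas, T constant).
W = nRT ln(V₂/V₁) = 3.49×8.314×614×ln(0.171) = -31500 J.
Q = ΔU + W = -31500 J.

-31500 J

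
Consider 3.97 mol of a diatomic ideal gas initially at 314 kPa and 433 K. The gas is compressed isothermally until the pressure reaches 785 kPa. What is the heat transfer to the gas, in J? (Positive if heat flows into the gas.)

-13100 J

V₁ = nRT₁/P₁ = 3.97×8.314×433/314 = 45.5 L.
Isothermal: T stays 433 K; PV = const ⇒ V₂ = 18.2 L, P₂ = 785 kPa.
ΔU = 0 (ideal gas, T constant).
W = nRT ln(V₂/V₁) = 3.97×8.314×433×ln(0.400) = -13100 J.
Q = ΔU + W = -13100 J.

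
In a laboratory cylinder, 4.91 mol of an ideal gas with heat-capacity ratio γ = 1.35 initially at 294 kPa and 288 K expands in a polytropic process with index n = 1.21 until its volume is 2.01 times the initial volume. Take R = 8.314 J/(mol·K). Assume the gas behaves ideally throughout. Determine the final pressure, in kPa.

126 kPa

V₁ = nRT₁/P₁ = 4.91×8.314×288/294 = 40.0 L.
Polytropic n=1.21: T₂ = T₁(V₁/V₂)^(n−1) = 288×(0.498)^0.21 = 249 K; P₂ = P₁(V₁/V₂)^n = 126 kPa.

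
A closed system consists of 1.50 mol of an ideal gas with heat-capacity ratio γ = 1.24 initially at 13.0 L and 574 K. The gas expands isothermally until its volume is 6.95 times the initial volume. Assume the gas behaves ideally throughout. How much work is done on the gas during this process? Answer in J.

P₁ = nRT₁/V₁ = 1.50×8.314×574/13.0 = 551 kPa.
Isothermal: T stays 574 K; PV = const ⇒ V₂ = 90.4 L, P₂ = 79.2 kPa.
W = nRT ln(V₂/V₁) = 1.50×8.314×574×ln(6.95) = 13900 J.
Work done on the gas = −W_by = -13900 J.

-13900 J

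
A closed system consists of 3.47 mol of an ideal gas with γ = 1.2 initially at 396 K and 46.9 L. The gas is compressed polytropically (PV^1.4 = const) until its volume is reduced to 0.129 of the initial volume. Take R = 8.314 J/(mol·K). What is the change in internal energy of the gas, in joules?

P₁ = nRT₁/V₁ = 3.47×8.314×396/46.9 = 244 kPa.
Polytropic n=1.4: T₂ = T₁(V₁/V₂)^(n−1) = 396×(7.75)^0.40 = 898 K; P₂ = P₁(V₁/V₂)^n = 4280 kPa.
For an ideal gas ΔU = nCvΔT with Cv = R/(γ−1) = 41.6 J/(mol·K).
ΔU = 3.47×41.6×(898−396) = 72500 J.

72500 J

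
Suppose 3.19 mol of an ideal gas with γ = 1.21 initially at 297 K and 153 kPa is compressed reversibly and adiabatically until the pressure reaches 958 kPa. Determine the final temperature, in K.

408 K

V₁ = nRT₁/P₁ = 3.19×8.314×297/153 = 51.5 L.
Adiabatic: T₂/T₁ = (P₂/P₁)^((γ−1)/γ) ⇒ T₂ = 297×(6.26)^0.174 = 408 K; V₂ = 11.3 L.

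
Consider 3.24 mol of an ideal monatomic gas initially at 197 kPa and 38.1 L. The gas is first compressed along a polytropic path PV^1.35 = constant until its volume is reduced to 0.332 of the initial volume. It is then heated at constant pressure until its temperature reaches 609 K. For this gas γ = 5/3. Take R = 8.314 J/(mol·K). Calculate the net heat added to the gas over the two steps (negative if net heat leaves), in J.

T₁ = P₁V₁/(nR) = 197×38.1/(3.24×8.314) = 279 K.
Step 1 — Polytropic n=1.35: T₂ = T₁(V₁/V₂)^(n−1) = 279×(3.01)^0.35 = 410 K; P₂ = P₁(V₁/V₂)^n = 873 kPa.
W = (P₁V₁−P₂V₂)/(n−1) = (197×38.1−873×12.6)/0.35 = -10100 J.
ΔU = nCvΔT = 3.24×12.5×(410−279) = 5300 J.
Q = ΔU + W = -4800 J.
State after step 1: P = 873 kPa, V = 12.6 L, T = 410 K.
Step 2 — Isobaric: P stays 873 kPa; V/T = const ⇒ T₂ = 609 K, V₂ = 18.8 L.
W = PΔV = 873×(18.8−12.6) kPa·L = 5360 J.
ΔU = nCvΔT = 3.24×12.5×(609−410) = 8050 J.
Q = ΔU + W = nCpΔT = 13400 J.
Net over both steps: W = -4740 J, Q = 8610 J, ΔU = 13300 J.

8610 J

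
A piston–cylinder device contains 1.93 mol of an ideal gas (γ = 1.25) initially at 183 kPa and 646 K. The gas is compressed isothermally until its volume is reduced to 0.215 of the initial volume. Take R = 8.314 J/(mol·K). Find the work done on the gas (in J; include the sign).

V₁ = nRT₁/P₁ = 1.93×8.314×646/183 = 56.6 L.
Isothermal: T stays 646 K; PV = const ⇒ V₂ = 12.2 L, P₂ = 851 kPa.
W = nRT ln(V₂/V₁) = 1.93×8.314×646×ln(0.215) = -15900 J.
Work done on the gas = −W_by = 15900 J.

15900 J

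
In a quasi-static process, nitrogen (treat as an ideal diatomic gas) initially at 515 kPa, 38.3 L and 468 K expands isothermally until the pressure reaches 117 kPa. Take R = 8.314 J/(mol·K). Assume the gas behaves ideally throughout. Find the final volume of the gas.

Isothermal: T stays 468 K; PV = const ⇒ V₂ = 169 L, P₂ = 117 kPa.

169 L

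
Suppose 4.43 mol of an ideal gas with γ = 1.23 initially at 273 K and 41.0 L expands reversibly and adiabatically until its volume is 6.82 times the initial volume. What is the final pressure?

P₁ = nRT₁/V₁ = 4.43×8.314×273/41.0 = 245 kPa.
Adiabatic: TV^(γ−1) = const ⇒ T₂ = 273×(0.147)^0.230 = 176 K; PV^γ = const ⇒ P₂ = 23.1 kPa.

23.1 kPa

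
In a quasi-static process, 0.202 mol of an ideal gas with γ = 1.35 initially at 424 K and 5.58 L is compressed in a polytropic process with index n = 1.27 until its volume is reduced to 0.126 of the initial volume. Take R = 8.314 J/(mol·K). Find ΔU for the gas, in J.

1520 J

P₁ = nRT₁/V₁ = 0.202×8.314×424/5.58 = 128 kPa.
Polytropic n=1.27: T₂ = T₁(V₁/V₂)^(n−1) = 424×(7.94)^0.27 = 742 K; P₂ = P₁(V₁/V₂)^n = 1770 kPa.
For an ideal gas ΔU = nCvΔT with Cv = R/(γ−1) = 23.8 J/(mol·K).
ΔU = 0.202×23.8×(742−424) = 1520 J.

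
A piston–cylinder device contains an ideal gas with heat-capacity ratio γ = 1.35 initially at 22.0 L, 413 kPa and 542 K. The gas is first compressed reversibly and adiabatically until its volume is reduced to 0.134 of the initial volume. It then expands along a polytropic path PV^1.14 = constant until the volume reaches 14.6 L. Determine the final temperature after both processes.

n = P₁V₁/(RT₁) = 413×22.0/(8.314×542) = 2.02 mol.
Step 1 — Adiabatic: TV^(γ−1) = const ⇒ T₂ = 542×(7.46)^0.350 = 1100 K; PV^γ = const ⇒ P₂ = 6230 kPa.
ΔU = nCvΔT = 2.02×23.8×(1100−542) = 26500 J.
Q = 0 for an adiabatic process, so W = −ΔU = -26500 J.
State after step 1: P = 6230 kPa, V = 2.95 L, T = 1100 K.
Step 2 — Polytropic n=1.14: T₂ = T₁(V₁/V₂)^(n−1) = 1100×(0.202)^0.14 = 875 K; P₂ = P₁(V₁/V₂)^n = 1010 kPa.
W = (P₁V₁−P₂V₂)/(n−1) = (6230×2.95−1010×14.6)/0.14 = 26300 J.
ΔU = nCvΔT = 2.02×23.8×(875−1100) = -10500 J.
Q = ΔU + W = 15800 J.
Net over both steps: W = -181 J, Q = 15800 J, ΔU = 16000 J.

875 K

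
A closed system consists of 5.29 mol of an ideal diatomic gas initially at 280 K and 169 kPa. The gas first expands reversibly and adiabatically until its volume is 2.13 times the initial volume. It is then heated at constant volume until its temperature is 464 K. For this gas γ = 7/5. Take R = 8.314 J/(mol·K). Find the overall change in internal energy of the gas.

V₁ = nRT₁/P₁ = 5.29×8.314×280/169 = 72.9 L.
Step 1 — Adiabatic: TV^(γ−1) = const ⇒ T₂ = 280×(0.469)^0.400 = 207 K; PV^γ = const ⇒ P₂ = 58.6 kPa.
ΔU = nCvΔT = 5.29×20.8×(207−280) = -8040 J.
Q = 0 for an adiabatic process, so W = −ΔU = 8040 J.
State after step 1: P = 58.6 kPa, V = 155 L, T = 207 K.
Step 2 — Isochoric: V stays 155 L; P/T = const ⇒ T₂ = 464 K, P₂ = 131 kPa.
W = 0 (no volume change).
ΔU = nCvΔT = 5.29×20.8×(464−207) = 28300 J.
Q = ΔU = 28300 J.
Net over both steps: W = 8040 J, Q = 28300 J, ΔU = 20200 J.

20200 J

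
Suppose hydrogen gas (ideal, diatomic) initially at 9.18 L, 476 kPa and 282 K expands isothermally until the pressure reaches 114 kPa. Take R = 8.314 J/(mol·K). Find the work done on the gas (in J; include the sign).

n = P₁V₁/(RT₁) = 476×9.18/(8.314×282) = 1.86 mol.
Isothermal: T stays 282 K; PV = const ⇒ V₂ = 38.3 L, P₂ = 114 kPa.
W = nRT ln(V₂/V₁) = 1.86×8.314×282×ln(4.18) = 6250 J.
Work done on the gas = −W_by = -6250 J.

-6250 J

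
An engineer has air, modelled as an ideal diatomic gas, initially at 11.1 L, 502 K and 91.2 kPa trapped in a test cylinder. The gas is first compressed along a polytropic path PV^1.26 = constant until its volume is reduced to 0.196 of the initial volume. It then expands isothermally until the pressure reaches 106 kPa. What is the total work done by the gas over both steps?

n = P₁V₁/(RT₁) = 91.2×11.1/(8.314×502) = 0.243 mol.
Step 1 — Polytropic n=1.26: T₂ = T₁(V₁/V₂)^(n−1) = 502×(5.10)^0.26 = 767 K; P₂ = P₁(V₁/V₂)^n = 711 kPa.
W = (P₁V₁−P₂V₂)/(n−1) = (91.2×11.1−711×2.18)/0.26 = -2050 J.
ΔU = nCvΔT = 0.243×20.8×(767−502) = 1340 J.
Q = ΔU + W = -719 J.
State after step 1: P = 711 kPa, V = 2.18 L, T = 767 K.
Step 2 — Isothermal: T stays 767 K; PV = const ⇒ V₂ = 14.6 L, P₂ = 106 kPa.
ΔU = 0 (ideal gas, T constant).
W = nRT ln(V₂/V₁) = 0.243×8.314×767×ln(6.71) = 2940 J.
Q = ΔU + W = 2940 J.
Net over both steps: W = 889 J, Q = 2220 J, ΔU = 1340 J.

889 J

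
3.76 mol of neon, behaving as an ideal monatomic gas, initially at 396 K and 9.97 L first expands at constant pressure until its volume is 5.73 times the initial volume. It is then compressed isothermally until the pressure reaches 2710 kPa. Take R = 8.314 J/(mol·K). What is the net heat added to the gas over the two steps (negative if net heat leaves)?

91000 J

P₁ = nRT₁/V₁ = 3.76×8.314×396/9.97 = 1240 kPa.
Step 1 — Isobaric: P stays 1240 kPa; V/T = const ⇒ T₂ = 2270 K, V₂ = 57.1 L.
W = PΔV = 1240×(57.1−9.97) kPa·L = 58600 J.
ΔU = nCvΔT = 3.76×12.5×(2270−396) = 87800 J.
Q = ΔU + W = nCpΔT = 146000 J.
State after step 1: P = 1240 kPa, V = 57.1 L, T = 2270 K.
Step 2 — Isothermal: T stays 2270 K; PV = const ⇒ V₂ = 26.2 L, P₂ = 2710 kPa.
ΔU = 0 (ideal gas, T constant).
W = nRT ln(V₂/V₁) = 3.76×8.314×2270×ln(0.458) = -55400 J.
Q = ΔU + W = -55400 J.
Net over both steps: W = 3190 J, Q = 91000 J, ΔU = 87800 J.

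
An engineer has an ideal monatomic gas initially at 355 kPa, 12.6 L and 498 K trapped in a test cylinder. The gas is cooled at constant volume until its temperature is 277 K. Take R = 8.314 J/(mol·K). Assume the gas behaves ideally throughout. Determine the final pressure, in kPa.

Isochoric: V stays 12.6 L; P/T = const ⇒ T₂ = 277 K, P₂ = 197 kPa.

197 kPa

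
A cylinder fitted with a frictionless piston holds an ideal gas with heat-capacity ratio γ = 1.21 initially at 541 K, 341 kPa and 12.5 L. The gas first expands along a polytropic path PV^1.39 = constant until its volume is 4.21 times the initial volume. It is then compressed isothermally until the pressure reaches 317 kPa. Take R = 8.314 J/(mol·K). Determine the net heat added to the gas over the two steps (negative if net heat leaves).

n = P₁V₁/(RT₁) = 341×12.5/(8.314×541) = 0.948 mol.
Step 1 — Polytropic n=1.39: T₂ = T₁(V₁/V₂)^(n−1) = 541×(0.238)^0.39 = 309 K; P₂ = P₁(V₁/V₂)^n = 46.2 kPa.
W = (P₁V₁−P₂V₂)/(n−1) = (341×12.5−46.2×52.6)/0.39 = 4690 J.
ΔU = nCvΔT = 0.948×39.6×(309−541) = -8710 J.
Q = ΔU + W = -4020 J.
State after step 1: P = 46.2 kPa, V = 52.6 L, T = 309 K.
Step 2 — Isothermal: T stays 309 K; PV = const ⇒ V₂ = 7.68 L, P₂ = 317 kPa.
ΔU = 0 (ideal gas, T constant).
W = nRT ln(V₂/V₁) = 0.948×8.314×309×ln(0.146) = -4680 J.
Q = ΔU + W = -4680 J.
Net over both steps: W = 5.96 J, Q = -8700 J, ΔU = -8710 J.

-8700 J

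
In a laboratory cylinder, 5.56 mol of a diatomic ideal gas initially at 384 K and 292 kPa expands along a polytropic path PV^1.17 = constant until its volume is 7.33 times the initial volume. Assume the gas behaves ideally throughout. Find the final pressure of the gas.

28.4 kPa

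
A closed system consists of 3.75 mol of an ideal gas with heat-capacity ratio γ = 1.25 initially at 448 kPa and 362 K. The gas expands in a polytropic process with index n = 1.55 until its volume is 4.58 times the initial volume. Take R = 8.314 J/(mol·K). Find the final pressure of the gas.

V₁ = nRT₁/P₁ = 3.75×8.314×362/448 = 25.2 L.
Polytropic n=1.55: T₂ = T₁(V₁/V₂)^(n−1) = 362×(0.218)^0.55 = 157 K; P₂ = P₁(V₁/V₂)^n = 42.4 kPa.

42.4 kPa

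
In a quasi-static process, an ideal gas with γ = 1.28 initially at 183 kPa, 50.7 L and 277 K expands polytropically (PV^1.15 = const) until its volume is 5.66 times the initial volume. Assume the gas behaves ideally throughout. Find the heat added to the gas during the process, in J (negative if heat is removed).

6580 J

n = P₁V₁/(RT₁) = 183×50.7/(8.314×277) = 4.03 mol.
Polytropic n=1.15: T₂ = T₁(V₁/V₂)^(n−1) = 277×(0.177)^0.15 = 214 K; P₂ = P₁(V₁/V₂)^n = 24.9 kPa.
W = (P₁V₁−P₂V₂)/(n−1) = (183×50.7−24.9×287)/0.15 = 14200 J.
ΔU = nCvΔT = 4.03×29.7×(214−277) = -7590 J.
Q = ΔU + W = 6580 J.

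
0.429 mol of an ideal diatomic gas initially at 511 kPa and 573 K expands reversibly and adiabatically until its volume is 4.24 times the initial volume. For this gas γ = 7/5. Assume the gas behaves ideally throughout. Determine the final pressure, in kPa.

67.6 kPa

V₁ = nRT₁/P₁ = 0.429×8.314×573/511 = 4.00 L.
Adiabatic: TV^(γ−1) = const ⇒ T₂ = 573×(0.236)^0.400 = 322 K; PV^γ = const ⇒ P₂ = 67.6 kPa.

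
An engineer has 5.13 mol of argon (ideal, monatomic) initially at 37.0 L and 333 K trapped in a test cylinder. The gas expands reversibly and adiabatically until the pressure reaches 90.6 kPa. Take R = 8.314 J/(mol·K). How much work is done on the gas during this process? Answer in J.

P₁ = nRT₁/V₁ = 5.13×8.314×333/37.0 = 384 kPa.
Adiabatic: T₂/T₁ = (P₂/P₁)^((γ−1)/γ) ⇒ T₂ = 333×(0.236)^0.400 = 187 K; V₂ = 88.0 L.
ΔU = nCvΔT = 5.13×12.5×(187−333) = -9350 J.
Q = 0 for an adiabatic process, so W = −ΔU = 9350 J.
Work done on the gas = −W_by = -9350 J.

-9350 J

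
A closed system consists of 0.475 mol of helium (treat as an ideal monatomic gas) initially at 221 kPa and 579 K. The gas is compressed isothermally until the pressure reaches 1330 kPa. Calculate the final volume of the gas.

1.72 L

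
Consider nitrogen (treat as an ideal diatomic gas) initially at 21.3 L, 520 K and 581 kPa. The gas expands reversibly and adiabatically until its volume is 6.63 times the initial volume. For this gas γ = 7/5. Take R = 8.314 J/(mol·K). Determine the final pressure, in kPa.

41.1 kPa

Adiabatic: TV^(γ−1) = const ⇒ T₂ = 520×(0.151)^0.400 = 244 K; PV^γ = const ⇒ P₂ = 41.1 kPa.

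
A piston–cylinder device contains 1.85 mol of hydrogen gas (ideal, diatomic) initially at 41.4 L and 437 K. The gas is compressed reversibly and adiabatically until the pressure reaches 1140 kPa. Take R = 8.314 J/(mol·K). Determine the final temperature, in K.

763 K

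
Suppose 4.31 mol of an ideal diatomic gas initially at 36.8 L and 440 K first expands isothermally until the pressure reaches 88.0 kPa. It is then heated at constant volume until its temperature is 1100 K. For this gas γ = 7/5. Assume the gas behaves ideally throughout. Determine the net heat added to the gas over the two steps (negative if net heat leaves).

84100 J

P₁ = nRT₁/V₁ = 4.31×8.314×440/36.8 = 428 kPa.
Step 1 — Isothermal: T stays 440 K; PV = const ⇒ V₂ = 179 L, P₂ = 88.0 kPa.
ΔU = 0 (ideal gas, T constant).
W = nRT ln(V₂/V₁) = 4.31×8.314×440×ln(4.87) = 25000 J.
Q = ΔU + W = 25000 J.
State after step 1: P = 88.0 kPa, V = 179 L, T = 440 K.
Step 2 — Isochoric: V stays 179 L; P/T = const ⇒ T₂ = 1100 K, P₂ = 220 kPa.
W = 0 (no volume change).
ΔU = nCvΔT = 4.31×20.8×(1100−440) = 59100 J.
Q = ΔU = 59100 J.
Net over both steps: W = 25000 J, Q = 84100 J, ΔU = 59100 J.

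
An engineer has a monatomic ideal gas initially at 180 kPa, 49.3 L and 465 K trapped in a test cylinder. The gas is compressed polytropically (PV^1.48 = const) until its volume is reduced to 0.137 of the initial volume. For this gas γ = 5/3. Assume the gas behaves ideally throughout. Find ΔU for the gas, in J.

n = P₁V₁/(RT₁) = 180×49.3/(8.314×465) = 2.30 mol.
Polytropic n=1.48: T₂ = T₁(V₁/V₂)^(n−1) = 465×(7.30)^0.48 = 1210 K; P₂ = P₁(V₁/V₂)^n = 3410 kPa.
For an ideal gas ΔU = nCvΔT with Cv = (3/2)R = 12.5 J/(mol·K).
ΔU = 2.30×12.5×(1210−465) = 21200 J.

21200 J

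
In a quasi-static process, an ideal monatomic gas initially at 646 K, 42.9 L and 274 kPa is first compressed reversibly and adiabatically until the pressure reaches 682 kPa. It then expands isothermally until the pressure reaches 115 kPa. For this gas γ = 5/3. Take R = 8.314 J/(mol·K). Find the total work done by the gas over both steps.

22400 J

n = P₁V₁/(RT₁) = 274×42.9/(8.314×646) = 2.19 mol.
Step 1 — Adiabatic: T₂/T₁ = (P₂/P₁)^((γ−1)/γ) ⇒ T₂ = 646×(2.49)^0.400 = 930 K; V₂ = 24.8 L.
ΔU = nCvΔT = 2.19×12.5×(930−646) = 7760 J.
Q = 0 for an adiabatic process, so W = −ΔU = -7760 J.
State after step 1: P = 682 kPa, V = 24.8 L, T = 930 K.
Step 2 — Isothermal: T stays 930 K; PV = const ⇒ V₂ = 147 L, P₂ = 115 kPa.
ΔU = 0 (ideal gas, T constant).
W = nRT ln(V₂/V₁) = 2.19×8.314×930×ln(5.93) = 30100 J.
Q = ΔU + W = 30100 J.
Net over both steps: W = 22400 J, Q = 30100 J, ΔU = 7760 J.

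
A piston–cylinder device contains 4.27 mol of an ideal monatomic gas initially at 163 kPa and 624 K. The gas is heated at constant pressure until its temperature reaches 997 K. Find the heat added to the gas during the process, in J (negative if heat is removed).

33100 J

V₁ = nRT₁/P₁ = 4.27×8.314×624/163 = 136 L.
Isobaric: P stays 163 kPa; V/T = const ⇒ T₂ = 997 K, V₂ = 217 L.
W = PΔV = 163×(217−136) kPa·L = 13200 J.
ΔU = nCvΔT = 4.27×12.5×(997−624) = 19900 J.
Q = ΔU + W = nCpΔT = 33100 J.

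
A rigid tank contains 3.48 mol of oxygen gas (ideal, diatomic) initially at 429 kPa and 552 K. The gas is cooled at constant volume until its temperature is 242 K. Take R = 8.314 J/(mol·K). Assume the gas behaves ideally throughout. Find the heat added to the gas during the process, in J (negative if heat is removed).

-22400 J

V₁ = nRT₁/P₁ = 3.48×8.314×552/429 = 37.2 L.
Isochoric: V stays 37.2 L; P/T = const ⇒ T₂ = 242 K, P₂ = 188 kPa.
W = 0 (no volume change).
ΔU = nCvΔT = 3.48×20.8×(242−552) = -22400 J.
Q = ΔU = -22400 J.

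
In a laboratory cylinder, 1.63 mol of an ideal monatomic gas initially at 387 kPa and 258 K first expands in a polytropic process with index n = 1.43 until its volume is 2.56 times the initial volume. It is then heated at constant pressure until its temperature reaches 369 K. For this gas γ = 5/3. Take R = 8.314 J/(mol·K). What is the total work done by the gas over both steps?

V₁ = nRT₁/P₁ = 1.63×8.314×258/387 = 9.03 L.
Step 1 — Polytropic n=1.43: T₂ = T₁(V₁/V₂)^(n−1) = 258×(0.391)^0.43 = 172 K; P₂ = P₁(V₁/V₂)^n = 101 kPa.
W = (P₁V₁−P₂V₂)/(n−1) = (387×9.03−101×23.1)/0.43 = 2700 J.
ΔU = nCvΔT = 1.63×12.5×(172−258) = -1740 J.
Q = ΔU + W = 960 J.
State after step 1: P = 101 kPa, V = 23.1 L, T = 172 K.
Step 2 — Isobaric: P stays 101 kPa; V/T = const ⇒ T₂ = 369 K, V₂ = 49.6 L.
W = PΔV = 101×(49.6−23.1) kPa·L = 2670 J.
ΔU = nCvΔT = 1.63×12.5×(369−172) = 4000 J.
Q = ΔU + W = nCpΔT = 6670 J.
Net over both steps: W = 5370 J, Q = 7630 J, ΔU = 2260 J.

5370 J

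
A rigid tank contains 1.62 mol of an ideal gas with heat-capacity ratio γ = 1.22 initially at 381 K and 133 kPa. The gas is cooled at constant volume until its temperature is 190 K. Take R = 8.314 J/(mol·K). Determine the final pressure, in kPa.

66.3 kPa

V₁ = nRT₁/P₁ = 1.62×8.314×381/133 = 38.6 L.
Isochoric: V stays 38.6 L; P/T = const ⇒ T₂ = 190 K, P₂ = 66.3 kPa.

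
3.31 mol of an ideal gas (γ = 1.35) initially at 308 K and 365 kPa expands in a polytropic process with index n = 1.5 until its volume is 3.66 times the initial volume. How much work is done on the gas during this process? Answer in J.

-8090 J

V₁ = nRT₁/P₁ = 3.31×8.314×308/365 = 23.2 L.
Polytropic n=1.5: T₂ = T₁(V₁/V₂)^(n−1) = 308×(0.273)^0.50 = 161 K; P₂ = P₁(V₁/V₂)^n = 52.1 kPa.
W = (P₁V₁−P₂V₂)/(n−1) = (365×23.2−52.1×85.0)/0.50 = 8090 J.
Work done on the gas = −W_by = -8090 J.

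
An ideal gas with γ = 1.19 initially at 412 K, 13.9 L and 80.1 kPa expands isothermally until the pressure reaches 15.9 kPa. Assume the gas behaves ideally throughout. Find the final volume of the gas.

70.0 L

Isothermal: T stays 412 K; PV = const ⇒ V₂ = 70.0 L, P₂ = 15.9 kPa.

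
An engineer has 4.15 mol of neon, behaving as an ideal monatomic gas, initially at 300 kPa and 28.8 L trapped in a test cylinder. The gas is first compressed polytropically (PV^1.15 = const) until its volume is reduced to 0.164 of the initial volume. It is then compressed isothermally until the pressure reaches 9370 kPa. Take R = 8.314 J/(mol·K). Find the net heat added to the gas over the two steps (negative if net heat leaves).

-29300 J

T₁ = P₁V₁/(nR) = 300×28.8/(4.15×8.314) = 250 K.
Step 1 — Polytropic n=1.15: T₂ = T₁(V₁/V₂)^(n−1) = 250×(6.10)^0.15 = 328 K; P₂ = P₁(V₁/V₂)^n = 2400 kPa.
W = (P₁V₁−P₂V₂)/(n−1) = (300×28.8−2400×4.72)/0.15 = -17900 J.
ΔU = nCvΔT = 4.15×12.5×(328−250) = 4040 J.
Q = ΔU + W = -13900 J.
State after step 1: P = 2400 kPa, V = 4.72 L, T = 328 K.
Step 2 — Isothermal: T stays 328 K; PV = const ⇒ V₂ = 1.21 L, P₂ = 9370 kPa.
ΔU = 0 (ideal gas, T constant).
W = nRT ln(V₂/V₁) = 4.15×8.314×328×ln(0.256) = -15400 J.
Q = ΔU + W = -15400 J.
Net over both steps: W = -33400 J, Q = -29300 J, ΔU = 4040 J.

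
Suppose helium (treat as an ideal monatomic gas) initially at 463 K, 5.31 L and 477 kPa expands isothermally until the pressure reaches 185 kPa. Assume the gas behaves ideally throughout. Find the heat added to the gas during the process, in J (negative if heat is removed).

2400 J

n = P₁V₁/(RT₁) = 477×5.31/(8.314×463) = 0.658 mol.
Isothermal: T stays 463 K; PV = const ⇒ V₂ = 13.7 L, P₂ = 185 kPa.
ΔU = 0 (ideal gas, T constant).
W = nRT ln(V₂/V₁) = 0.658×8.314×463×ln(2.58) = 2400 J.
Q = ΔU + W = 2400 J.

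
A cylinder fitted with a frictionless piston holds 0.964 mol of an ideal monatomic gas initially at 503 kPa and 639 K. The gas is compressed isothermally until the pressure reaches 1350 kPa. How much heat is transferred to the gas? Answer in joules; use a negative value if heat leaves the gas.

V₁ = nRT₁/P₁ = 0.964×8.314×639/503 = 10.2 L.
Isothermal: T stays 639 K; PV = const ⇒ V₂ = 3.79 L, P₂ = 1350 kPa.
ΔU = 0 (ideal gas, T constant).
W = nRT ln(V₂/V₁) = 0.964×8.314×639×ln(0.373) = -5060 J.
Q = ΔU + W = -5060 J.

-5060 J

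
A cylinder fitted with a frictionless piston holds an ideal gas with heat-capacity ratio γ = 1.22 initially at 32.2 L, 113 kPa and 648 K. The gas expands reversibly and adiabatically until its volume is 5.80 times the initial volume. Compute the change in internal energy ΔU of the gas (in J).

n = P₁V₁/(RT₁) = 113×32.2/(8.314×648) = 0.675 mol.
Adiabatic: TV^(γ−1) = const ⇒ T₂ = 648×(0.172)^0.220 = 440 K; PV^γ = const ⇒ P₂ = 13.2 kPa.
For an ideal gas ΔU = nCvΔT with Cv = R/(γ−1) = 37.8 J/(mol·K).
ΔU = 0.675×37.8×(440−648) = -5300 J.

-5300 J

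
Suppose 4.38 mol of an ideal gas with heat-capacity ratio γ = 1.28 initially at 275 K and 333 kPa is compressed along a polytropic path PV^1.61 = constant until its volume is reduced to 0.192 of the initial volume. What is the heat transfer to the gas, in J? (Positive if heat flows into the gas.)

33600 J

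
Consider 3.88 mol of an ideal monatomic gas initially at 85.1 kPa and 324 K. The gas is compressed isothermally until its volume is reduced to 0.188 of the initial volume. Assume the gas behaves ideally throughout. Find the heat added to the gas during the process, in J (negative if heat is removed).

-17500 J

V₁ = nRT₁/P₁ = 3.88×8.314×324/85.1 = 123 L.
Isothermal: T stays 324 K; PV = const ⇒ V₂ = 23.1 L, P₂ = 453 kPa.
ΔU = 0 (ideal gas, T constant).
W = nRT ln(V₂/V₁) = 3.88×8.314×324×ln(0.188) = -17500 J.
Q = ΔU + W = -17500 J.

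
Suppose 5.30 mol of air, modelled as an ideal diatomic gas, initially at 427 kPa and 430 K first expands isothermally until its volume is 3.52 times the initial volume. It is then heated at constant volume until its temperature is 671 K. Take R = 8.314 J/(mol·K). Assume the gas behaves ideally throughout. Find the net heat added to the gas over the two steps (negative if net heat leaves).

V₁ = nRT₁/P₁ = 5.30×8.314×430/427 = 44.4 L.
Step 1 — Isothermal: T stays 430 K; PV = const ⇒ V₂ = 156 L, P₂ = 121 kPa.
ΔU = 0 (ideal gas, T constant).
W = nRT ln(V₂/V₁) = 5.30×8.314×430×ln(3.52) = 23800 J.
Q = ΔU + W = 23800 J.
State after step 1: P = 121 kPa, V = 156 L, T = 430 K.
Step 2 — Isochoric: V stays 156 L; P/T = const ⇒ T₂ = 671 K, P₂ = 189 kPa.
W = 0 (no volume change).
ΔU = nCvΔT = 5.30×20.8×(671−430) = 26500 J.
Q = ΔU = 26500 J.
Net over both steps: W = 23800 J, Q = 50400 J, ΔU = 26500 J.

50400 J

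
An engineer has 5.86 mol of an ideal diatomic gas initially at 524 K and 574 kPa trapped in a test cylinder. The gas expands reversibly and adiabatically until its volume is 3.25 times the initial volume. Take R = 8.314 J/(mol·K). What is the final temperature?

V₁ = nRT₁/P₁ = 5.86×8.314×524/574 = 44.5 L.
Adiabatic: TV^(γ−1) = const ⇒ T₂ = 524×(0.308)^0.400 = 327 K; PV^γ = const ⇒ P₂ = 110 kPa.

327 K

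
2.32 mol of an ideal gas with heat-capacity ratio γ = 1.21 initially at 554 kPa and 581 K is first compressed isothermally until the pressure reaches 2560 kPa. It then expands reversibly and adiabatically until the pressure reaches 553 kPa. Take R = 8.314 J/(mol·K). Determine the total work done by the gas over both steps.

-4690 J

V₁ = nRT₁/P₁ = 2.32×8.314×581/554 = 20.2 L.
Step 1 — Isothermal: T stays 581 K; PV = const ⇒ V₂ = 4.38 L, P₂ = 2560 kPa.
ΔU = 0 (ideal gas, T constant).
W = nRT ln(V₂/V₁) = 2.32×8.314×581×ln(0.216) = -17200 J.
Q = ΔU + W = -17200 J.
State after step 1: P = 2560 kPa, V = 4.38 L, T = 581 K.
Step 2 — Adiabatic: T₂/T₁ = (P₂/P₁)^((γ−1)/γ) ⇒ T₂ = 581×(0.216)^0.174 = 445 K; V₂ = 15.5 L.
ΔU = nCvΔT = 2.32×39.6×(445−581) = -12500 J.
Q = 0 for an adiabatic process, so W = −ΔU = 12500 J.
Net over both steps: W = -4690 J, Q = -17200 J, ΔU = -12500 J.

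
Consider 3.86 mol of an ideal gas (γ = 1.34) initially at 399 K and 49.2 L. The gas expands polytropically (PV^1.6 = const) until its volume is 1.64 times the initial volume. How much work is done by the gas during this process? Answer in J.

5480 J

P₁ = nRT₁/V₁ = 3.86×8.314×399/49.2 = 260 kPa.
Polytropic n=1.6: T₂ = T₁(V₁/V₂)^(n−1) = 399×(0.610)^0.60 = 297 K; P₂ = P₁(V₁/V₂)^n = 118 kPa.
W = (P₁V₁−P₂V₂)/(n−1) = (260×49.2−118×80.7)/0.60 = 5480 J.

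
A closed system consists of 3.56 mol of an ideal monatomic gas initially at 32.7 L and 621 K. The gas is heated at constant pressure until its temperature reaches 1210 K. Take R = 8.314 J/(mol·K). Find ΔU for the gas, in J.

26100 J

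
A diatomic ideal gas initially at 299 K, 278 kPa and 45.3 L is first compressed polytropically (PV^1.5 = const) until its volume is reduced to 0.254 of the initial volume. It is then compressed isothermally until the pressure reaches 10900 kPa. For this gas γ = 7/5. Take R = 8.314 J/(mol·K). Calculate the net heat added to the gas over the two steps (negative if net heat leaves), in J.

-34100 J

n = P₁V₁/(RT₁) = 278×45.3/(8.314×299) = 5.07 mol.
Step 1 — Polytropic n=1.5: T₂ = T₁(V₁/V₂)^(n−1) = 299×(3.94)^0.50 = 593 K; P₂ = P₁(V₁/V₂)^n = 2170 kPa.
W = (P₁V₁−P₂V₂)/(n−1) = (278×45.3−2170×11.5)/0.50 = -24800 J.
ΔU = nCvΔT = 5.07×20.8×(593−299) = 31000 J.
Q = ΔU + W = 6200 J.
State after step 1: P = 2170 kPa, V = 11.5 L, T = 593 K.
Step 2 — Isothermal: T stays 593 K; PV = const ⇒ V₂ = 2.29 L, P₂ = 10900 kPa.
ΔU = 0 (ideal gas, T constant).
W = nRT ln(V₂/V₁) = 5.07×8.314×593×ln(0.199) = -40300 J.
Q = ΔU + W = -40300 J.
Net over both steps: W = -65100 J, Q = -34100 J, ΔU = 31000 J.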